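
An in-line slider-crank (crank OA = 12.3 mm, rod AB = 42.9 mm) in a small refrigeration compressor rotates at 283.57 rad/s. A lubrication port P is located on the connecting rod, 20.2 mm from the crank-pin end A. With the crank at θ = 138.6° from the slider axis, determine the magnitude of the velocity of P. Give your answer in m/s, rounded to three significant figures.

ω = 283.6 rad/s.  Crank-pin speed |V_A| = rω = 3.4879 m/s, perpendicular to OA.
Rod angle: sinφ = −(r/L) sinθ ⇒ φ = -10.930°; ω_rod = −rω cosθ/√(L²−r²sin²θ) = +62.113 rad/s.
V_P = V_A + ω_rod × AP, with AP = 0.0202 m along the rod.
Components: V_Px = −rω sinθ − a·ω_rod·sinφ = -2.0687 m/s;  V_Py = rω cosθ + a·ω_rod·cosφ = -1.3844 m/s.
|V_P| = √(V_Px² + V_Py²) = 2.4892 m/s.

2.49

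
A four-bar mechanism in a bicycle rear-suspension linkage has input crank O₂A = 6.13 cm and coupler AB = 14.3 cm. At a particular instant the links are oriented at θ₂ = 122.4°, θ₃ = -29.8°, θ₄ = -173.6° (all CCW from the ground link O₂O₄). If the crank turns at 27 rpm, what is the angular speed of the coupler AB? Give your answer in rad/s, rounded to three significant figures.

ω₂ = 2.827 rad/s (from 27 rpm).
Differentiating the loop-closure r₂e^{iθ₂}+r₃e^{iθ₃}=r₁+r₄e^{iθ₄} gives r₂ω₂e^{iθ₂}+r₃ω₃e^{iθ₃}=r₄ω₄e^{iθ₄}.
Eliminating the other unknown: ω₃ = r₂ω₂ sin(θ₄−θ₂) / [r₃ sin(θ₃−θ₄)].
Numerator sine = +0.89879; denominator sine = +0.59061.
Result = 0.0613·2.827·(+0.89879) / (0.143·(+0.59061)) = +1.8445 rad/s; magnitude 1.8445 rad/s.

1.84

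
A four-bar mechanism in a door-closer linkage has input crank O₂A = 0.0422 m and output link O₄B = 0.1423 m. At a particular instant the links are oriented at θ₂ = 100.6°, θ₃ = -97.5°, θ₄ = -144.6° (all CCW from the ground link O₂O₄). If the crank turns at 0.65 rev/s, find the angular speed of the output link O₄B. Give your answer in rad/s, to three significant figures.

0.514

ω₂ = 4.084 rad/s (from 0.65 rev/s).
Differentiating the loop-closure r₂e^{iθ₂}+r₃e^{iθ₃}=r₁+r₄e^{iθ₄} gives r₂ω₂e^{iθ₂}+r₃ω₃e^{iθ₃}=r₄ω₄e^{iθ₄}.
Eliminating the other unknown: ω₄ = r₂ω₂ sin(θ₂−θ₃) / [r₄ sin(θ₄−θ₃)].
Numerator sine = -0.31068; denominator sine = -0.73254.
Result = 0.0422·4.084·(-0.31068) / (0.1423·(-0.73254)) = +0.51366 rad/s; magnitude 0.51366 rad/s.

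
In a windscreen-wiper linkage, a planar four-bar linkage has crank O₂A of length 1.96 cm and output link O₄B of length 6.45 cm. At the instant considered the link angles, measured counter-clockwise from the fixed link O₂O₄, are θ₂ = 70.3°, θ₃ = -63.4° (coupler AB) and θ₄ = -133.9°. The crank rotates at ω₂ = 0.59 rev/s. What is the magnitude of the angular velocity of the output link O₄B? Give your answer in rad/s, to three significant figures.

ω₂ = 3.707 rad/s (from 0.59 rev/s).
Differentiating the loop-closure r₂e^{iθ₂}+r₃e^{iθ₃}=r₁+r₄e^{iθ₄} gives r₂ω₂e^{iθ₂}+r₃ω₃e^{iθ₃}=r₄ω₄e^{iθ₄}.
Eliminating the other unknown: ω₄ = r₂ω₂ sin(θ₂−θ₃) / [r₄ sin(θ₄−θ₃)].
Numerator sine = +0.72297; denominator sine = -0.94264.
Result = 0.0196·3.707·(+0.72297) / (0.0645·(-0.94264)) = -0.86397 rad/s; magnitude 0.86397 rad/s.

0.864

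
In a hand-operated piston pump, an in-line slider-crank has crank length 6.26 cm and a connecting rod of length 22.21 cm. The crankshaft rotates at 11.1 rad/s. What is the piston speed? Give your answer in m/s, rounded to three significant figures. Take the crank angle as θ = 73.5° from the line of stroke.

ω = 11.1 rad/s
For an in-line slider-crank, x = r cosθ + √(L² − r² sin²θ), so v = −rω sinθ·[1 + r cosθ/√(L² − r² sin²θ)].
With r = 0.0626 m, L = 0.2221 m, θ = 73.5°: √(L² − r² sin²θ) = 0.21384 m.
v = −0.0626·11.1·0.95882·[1 + 0.0626·0.28402/0.21384] = -0.72164 m/s.
|v| = 0.72164 m/s.

0.722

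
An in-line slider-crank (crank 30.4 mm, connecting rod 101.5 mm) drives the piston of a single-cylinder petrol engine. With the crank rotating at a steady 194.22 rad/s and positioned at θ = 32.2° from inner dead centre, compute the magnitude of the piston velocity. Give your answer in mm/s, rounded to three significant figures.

ω = 194.2 rad/s
For an in-line slider-crank, x = r cosθ + √(L² − r² sin²θ), so v = −rω sinθ·[1 + r cosθ/√(L² − r² sin²θ)].
With r = 0.0304 m, L = 0.1015 m, θ = 32.2°: √(L² − r² sin²θ) = 0.1002 m.
v = −0.0304·194.2·0.53288·[1 + 0.0304·0.84619/0.1002] = -3.954 m/s.
|v| = 3.954 m/s = 3954 mm/s.

3950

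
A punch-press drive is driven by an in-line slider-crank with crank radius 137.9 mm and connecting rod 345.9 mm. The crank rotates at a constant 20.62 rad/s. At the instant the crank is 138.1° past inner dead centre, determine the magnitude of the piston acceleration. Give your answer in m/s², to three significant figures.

ω = 20.62 rad/s
x(θ) = r cosθ + √(L² − r² sin²θ); with ω constant, a = ω²·d²x/dθ².
d²x/dθ² = −r cosθ − r²(cos2θ)/√u − r⁴ sin²2θ/(4u^{3/2}),  u = L² − r² sin²θ = 0.111165 m².
Substituting r = 0.1379 m, L = 0.3459 m, θ = 138.1°: d²x/dθ² = +0.09407 m.
a = ω²·d²x/dθ² = (20.62)²·(+0.09407) = +39.997 m/s²;  |a| = 39.997 m/s².

40.0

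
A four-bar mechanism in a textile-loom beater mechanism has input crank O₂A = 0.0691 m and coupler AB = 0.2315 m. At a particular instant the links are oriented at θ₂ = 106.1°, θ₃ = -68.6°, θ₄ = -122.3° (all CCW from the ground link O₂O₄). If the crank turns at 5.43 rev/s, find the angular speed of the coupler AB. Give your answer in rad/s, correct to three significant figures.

ω₂ = 34.12 rad/s (from 5.43 rev/s).
Differentiating the loop-closure r₂e^{iθ₂}+r₃e^{iθ₃}=r₁+r₄e^{iθ₄} gives r₂ω₂e^{iθ₂}+r₃ω₃e^{iθ₃}=r₄ω₄e^{iθ₄}.
Eliminating the other unknown: ω₃ = r₂ω₂ sin(θ₄−θ₂) / [r₃ sin(θ₃−θ₄)].
Numerator sine = +0.74780; denominator sine = +0.80593.
Result = 0.0691·34.12·(+0.74780) / (0.2315·(+0.80593)) = +9.4492 rad/s; magnitude 9.4492 rad/s.

9.45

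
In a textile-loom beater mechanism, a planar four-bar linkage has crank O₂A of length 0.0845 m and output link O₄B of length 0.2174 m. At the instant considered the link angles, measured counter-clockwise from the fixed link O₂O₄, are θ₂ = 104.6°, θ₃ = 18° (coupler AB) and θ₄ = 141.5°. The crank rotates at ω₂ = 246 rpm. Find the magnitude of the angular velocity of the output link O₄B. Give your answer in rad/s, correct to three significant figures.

ω₂ = 25.76 rad/s (from 246 rpm).
Differentiating the loop-closure r₂e^{iθ₂}+r₃e^{iθ₃}=r₁+r₄e^{iθ₄} gives r₂ω₂e^{iθ₂}+r₃ω₃e^{iθ₃}=r₄ω₄e^{iθ₄}.
Eliminating the other unknown: ω₄ = r₂ω₂ sin(θ₂−θ₃) / [r₄ sin(θ₄−θ₃)].
Numerator sine = +0.99824; denominator sine = +0.83389.
Result = 0.0845·25.76·(+0.99824) / (0.2174·(+0.83389)) = +11.986 rad/s; magnitude 11.986 rad/s.

12.0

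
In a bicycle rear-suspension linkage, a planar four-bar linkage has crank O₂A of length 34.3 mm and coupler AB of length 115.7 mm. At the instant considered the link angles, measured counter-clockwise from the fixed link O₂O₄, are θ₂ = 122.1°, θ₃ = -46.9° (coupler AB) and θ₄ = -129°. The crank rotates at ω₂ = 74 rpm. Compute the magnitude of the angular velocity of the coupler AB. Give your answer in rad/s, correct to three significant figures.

ω₂ = 7.749 rad/s (from 74 rpm).
Differentiating the loop-closure r₂e^{iθ₂}+r₃e^{iθ₃}=r₁+r₄e^{iθ₄} gives r₂ω₂e^{iθ₂}+r₃ω₃e^{iθ₃}=r₄ω₄e^{iθ₄}.
Eliminating the other unknown: ω₃ = r₂ω₂ sin(θ₄−θ₂) / [r₃ sin(θ₃−θ₄)].
Numerator sine = +0.94609; denominator sine = +0.99051.
Result = 0.0343·7.749·(+0.94609) / (0.1157·(+0.99051)) = +2.1943 rad/s; magnitude 2.1943 rad/s.

2.19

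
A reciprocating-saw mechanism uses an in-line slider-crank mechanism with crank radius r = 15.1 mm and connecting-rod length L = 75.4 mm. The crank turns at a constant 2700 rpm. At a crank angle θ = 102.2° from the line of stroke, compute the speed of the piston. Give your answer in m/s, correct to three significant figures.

3.99

ω = 2π·2700/60 = 282.7 rad/s
For an in-line slider-crank, x = r cosθ + √(L² − r² sin²θ), so v = −rω sinθ·[1 + r cosθ/√(L² − r² sin²θ)].
With r = 0.0151 m, L = 0.0754 m, θ = 102.2°: √(L² − r² sin²θ) = 0.073941 m.
v = −0.0151·282.7·0.97742·[1 + 0.0151·-0.21132/0.073941] = -3.9929 m/s.
|v| = 3.9929 m/s.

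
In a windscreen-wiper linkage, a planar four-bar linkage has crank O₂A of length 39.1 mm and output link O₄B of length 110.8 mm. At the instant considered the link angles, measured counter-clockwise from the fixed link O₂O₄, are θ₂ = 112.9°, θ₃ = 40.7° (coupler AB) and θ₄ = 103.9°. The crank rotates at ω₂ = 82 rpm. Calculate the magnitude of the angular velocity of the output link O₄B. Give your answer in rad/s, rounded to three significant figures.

3.23

ω₂ = 8.587 rad/s (from 82 rpm).
Differentiating the loop-closure r₂e^{iθ₂}+r₃e^{iθ₃}=r₁+r₄e^{iθ₄} gives r₂ω₂e^{iθ₂}+r₃ω₃e^{iθ₃}=r₄ω₄e^{iθ₄}.
Eliminating the other unknown: ω₄ = r₂ω₂ sin(θ₂−θ₃) / [r₄ sin(θ₄−θ₃)].
Numerator sine = +0.95213; denominator sine = +0.89259.
Result = 0.0391·8.587·(+0.95213) / (0.1108·(+0.89259)) = +3.2324 rad/s; magnitude 3.2324 rad/s.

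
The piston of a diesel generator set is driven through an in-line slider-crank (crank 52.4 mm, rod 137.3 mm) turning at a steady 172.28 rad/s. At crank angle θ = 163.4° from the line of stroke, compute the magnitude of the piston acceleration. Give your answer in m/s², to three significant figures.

984

ω = 172.3 rad/s
x(θ) = r cosθ + √(L² − r² sin²θ); with ω constant, a = ω²·d²x/dθ².
d²x/dθ² = −r cosθ − r²(cos2θ)/√u − r⁴ sin²2θ/(4u^{3/2}),  u = L² − r² sin²θ = 0.0186272 m².
Substituting r = 0.0524 m, L = 0.1373 m, θ = 163.4°: d²x/dθ² = +0.03316 m.
a = ω²·d²x/dθ² = (172.3)²·(+0.03316) = +984.19 m/s²;  |a| = 984.19 m/s².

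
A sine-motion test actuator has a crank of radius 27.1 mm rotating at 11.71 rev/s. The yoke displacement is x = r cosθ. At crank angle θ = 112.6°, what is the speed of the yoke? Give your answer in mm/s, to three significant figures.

ω = 73.58 rad/s (from 11.71 rev/s).
x = r cosθ ⇒ ẋ = −rω sinθ.
|v| = rω|sinθ| = 0.0271·73.58·|sin 112.6°| = 1.8408 m/s = 1840.8 mm/s.

1840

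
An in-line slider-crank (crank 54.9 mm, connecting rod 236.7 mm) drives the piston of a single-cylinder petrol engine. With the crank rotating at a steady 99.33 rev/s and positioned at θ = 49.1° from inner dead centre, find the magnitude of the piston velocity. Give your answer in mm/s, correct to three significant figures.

29900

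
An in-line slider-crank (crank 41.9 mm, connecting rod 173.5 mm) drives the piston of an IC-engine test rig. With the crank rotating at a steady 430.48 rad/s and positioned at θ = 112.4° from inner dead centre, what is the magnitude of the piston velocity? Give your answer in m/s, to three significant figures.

ω = 430.5 rad/s
For an in-line slider-crank, x = r cosθ + √(L² − r² sin²θ), so v = −rω sinθ·[1 + r cosθ/√(L² − r² sin²θ)].
With r = 0.0419 m, L = 0.1735 m, θ = 112.4°: √(L² − r² sin²θ) = 0.16912 m.
v = −0.0419·430.5·0.92455·[1 + 0.0419·-0.38107/0.16912] = -15.102 m/s.
|v| = 15.102 m/s.

15.1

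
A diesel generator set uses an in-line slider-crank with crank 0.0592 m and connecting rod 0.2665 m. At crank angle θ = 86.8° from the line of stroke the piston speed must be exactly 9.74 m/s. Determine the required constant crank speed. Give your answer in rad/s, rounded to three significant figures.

163

For an in-line slider-crank, |v_piston| = rω|sinθ|·[1 + r cosθ/√(L² − r² sin²θ)].
With r = 0.0592 m, L = 0.2665 m, θ = 86.8°: the bracketed kinematic factor |dx/dθ| = 0.059859 m.
ω = v/|dx/dθ| = 9.74/0.059859 = 162.71 rad/s.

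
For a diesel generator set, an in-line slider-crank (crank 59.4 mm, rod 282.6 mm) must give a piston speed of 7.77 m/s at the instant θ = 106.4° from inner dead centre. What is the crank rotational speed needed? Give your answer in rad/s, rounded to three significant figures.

For an in-line slider-crank, |v_piston| = rω|sinθ|·[1 + r cosθ/√(L² − r² sin²θ)].
With r = 0.0594 m, L = 0.2826 m, θ = 106.4°: the bracketed kinematic factor |dx/dθ| = 0.053531 m.
ω = v/|dx/dθ| = 7.77/0.053531 = 145.15 rad/s.

145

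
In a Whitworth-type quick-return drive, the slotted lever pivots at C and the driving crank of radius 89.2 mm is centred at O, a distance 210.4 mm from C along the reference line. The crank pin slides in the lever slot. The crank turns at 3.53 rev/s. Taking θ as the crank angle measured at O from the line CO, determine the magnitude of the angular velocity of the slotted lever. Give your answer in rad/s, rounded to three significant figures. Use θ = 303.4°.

ω = 22.18 rad/s (from 3.53 rev/s).
Crank pin A relative to C: A = (d + r cosθ, r sinθ); lever angle φ = atan2(r sinθ, d + r cosθ).
Differentiating tanφ: φ̇ = rω(d cosθ + r)/(d² + r² + 2dr cosθ).
d² + r² + 2dr cosθ = |CA|² = 0.0728873 m²;  d cosθ + r = +0.20502 m.
|ω_lever| = |0.0892·22.18·+0.20502| / 0.0728873 = 5.565 rad/s.

5.57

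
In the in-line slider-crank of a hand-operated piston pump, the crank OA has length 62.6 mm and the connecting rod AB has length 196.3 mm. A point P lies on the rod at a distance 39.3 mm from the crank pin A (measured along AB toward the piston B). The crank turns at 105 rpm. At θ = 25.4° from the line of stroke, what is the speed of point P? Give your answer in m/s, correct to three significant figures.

0.587

ω = 11 rad/s.  Crank-pin speed |V_A| = rω = 0.68832 m/s, perpendicular to OA.
Rod angle: sinφ = −(r/L) sinθ ⇒ φ = -7.862°; ω_rod = −rω cosθ/√(L²−r²sin²θ) = -3.1976 rad/s.
V_P = V_A + ω_rod × AP, with AP = 0.0393 m along the rod.
Components: V_Px = −rω sinθ − a·ω_rod·sinφ = -0.31244 m/s;  V_Py = rω cosθ + a·ω_rod·cosφ = +0.4973 m/s.
|V_P| = √(V_Px² + V_Py²) = 0.5873 m/s.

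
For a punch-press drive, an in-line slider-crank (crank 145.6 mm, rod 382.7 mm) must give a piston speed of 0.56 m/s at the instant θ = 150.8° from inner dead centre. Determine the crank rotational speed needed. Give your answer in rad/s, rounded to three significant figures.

11.9

For an in-line slider-crank, |v_piston| = rω|sinθ|·[1 + r cosθ/√(L² − r² sin²θ)].
With r = 0.1456 m, L = 0.3827 m, θ = 150.8°: the bracketed kinematic factor |dx/dθ| = 0.047025 m.
ω = v/|dx/dθ| = 0.56/0.047025 = 11.909 rad/s.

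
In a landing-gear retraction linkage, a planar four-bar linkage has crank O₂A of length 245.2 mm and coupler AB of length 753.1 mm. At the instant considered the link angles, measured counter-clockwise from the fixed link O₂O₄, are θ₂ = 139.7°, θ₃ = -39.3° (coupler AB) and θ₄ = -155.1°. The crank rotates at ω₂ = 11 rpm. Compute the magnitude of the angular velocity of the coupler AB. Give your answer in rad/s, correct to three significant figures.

ω₂ = 1.152 rad/s (from 11 rpm).
Differentiating the loop-closure r₂e^{iθ₂}+r₃e^{iθ₃}=r₁+r₄e^{iθ₄} gives r₂ω₂e^{iθ₂}+r₃ω₃e^{iθ₃}=r₄ω₄e^{iθ₄}.
Eliminating the other unknown: ω₃ = r₂ω₂ sin(θ₄−θ₂) / [r₃ sin(θ₃−θ₄)].
Numerator sine = +0.90778; denominator sine = +0.90032.
Result = 0.2452·1.152·(+0.90778) / (0.7531·(+0.90032)) = +0.37816 rad/s; magnitude 0.37816 rad/s.

0.378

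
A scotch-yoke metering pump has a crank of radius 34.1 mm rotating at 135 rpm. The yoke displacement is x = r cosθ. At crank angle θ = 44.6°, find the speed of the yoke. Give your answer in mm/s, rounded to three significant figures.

338

ω = 14.14 rad/s (from 135 rpm).
x = r cosθ ⇒ ẋ = −rω sinθ.
|v| = rω|sinθ| = 0.0341·14.14·|sin 44.6°| = 0.33849 m/s = 338.49 mm/s.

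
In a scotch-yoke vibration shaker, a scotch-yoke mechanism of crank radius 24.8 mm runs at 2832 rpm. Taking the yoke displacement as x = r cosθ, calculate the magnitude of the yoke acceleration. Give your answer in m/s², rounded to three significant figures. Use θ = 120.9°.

1120

ω = 296.6 rad/s (from 2832 rpm).
x = r cosθ ⇒ ẍ = −rω² cosθ (ω constant).
|a| = rω²|cosθ| = 0.0248·(296.6)²·|cos 120.9°| = 1120.1 m/s².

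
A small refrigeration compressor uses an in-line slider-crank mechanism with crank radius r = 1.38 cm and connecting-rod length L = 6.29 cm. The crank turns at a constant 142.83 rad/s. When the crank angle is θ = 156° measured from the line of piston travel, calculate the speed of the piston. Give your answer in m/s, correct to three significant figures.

0.640

ω = 142.8 rad/s
For an in-line slider-crank, x = r cosθ + √(L² − r² sin²θ), so v = −rω sinθ·[1 + r cosθ/√(L² − r² sin²θ)].
With r = 0.0138 m, L = 0.0629 m, θ = 156°: √(L² − r² sin²θ) = 0.062649 m.
v = −0.0138·142.8·0.40674·[1 + 0.0138·-0.91355/0.062649] = -0.64037 m/s.
|v| = 0.64037 m/s.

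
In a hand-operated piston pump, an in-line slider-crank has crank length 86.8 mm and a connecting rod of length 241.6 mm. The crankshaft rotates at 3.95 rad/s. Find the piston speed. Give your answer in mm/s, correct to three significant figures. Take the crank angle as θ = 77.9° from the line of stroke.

362

ω = 3.95 rad/s
For an in-line slider-crank, x = r cosθ + √(L² − r² sin²θ), so v = −rω sinθ·[1 + r cosθ/√(L² − r² sin²θ)].
With r = 0.0868 m, L = 0.2416 m, θ = 77.9°: √(L² − r² sin²θ) = 0.2262 m.
v = −0.0868·3.95·0.97778·[1 + 0.0868·0.20962/0.2262] = -0.36221 m/s.
|v| = 0.36221 m/s = 362.21 mm/s.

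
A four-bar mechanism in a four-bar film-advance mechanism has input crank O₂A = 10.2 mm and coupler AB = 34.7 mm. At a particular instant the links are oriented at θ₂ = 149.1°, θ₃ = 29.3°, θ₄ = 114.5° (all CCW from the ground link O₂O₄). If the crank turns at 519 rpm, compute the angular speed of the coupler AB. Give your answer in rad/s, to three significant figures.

ω₂ = 54.35 rad/s (from 519 rpm).
Differentiating the loop-closure r₂e^{iθ₂}+r₃e^{iθ₃}=r₁+r₄e^{iθ₄} gives r₂ω₂e^{iθ₂}+r₃ω₃e^{iθ₃}=r₄ω₄e^{iθ₄}.
Eliminating the other unknown: ω₃ = r₂ω₂ sin(θ₄−θ₂) / [r₃ sin(θ₃−θ₄)].
Numerator sine = -0.56784; denominator sine = -0.99649.
Result = 0.0102·54.35·(-0.56784) / (0.0347·(-0.99649)) = +9.1038 rad/s; magnitude 9.1038 rad/s.

9.10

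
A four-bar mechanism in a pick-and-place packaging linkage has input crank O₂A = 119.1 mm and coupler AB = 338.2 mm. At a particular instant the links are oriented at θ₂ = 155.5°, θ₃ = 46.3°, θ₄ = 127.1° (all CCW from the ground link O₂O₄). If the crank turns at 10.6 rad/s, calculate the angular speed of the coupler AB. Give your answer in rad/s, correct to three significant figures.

1.80

ω₂ = 10.6 rad/s
Differentiating the loop-closure r₂e^{iθ₂}+r₃e^{iθ₃}=r₁+r₄e^{iθ₄} gives r₂ω₂e^{iθ₂}+r₃ω₃e^{iθ₃}=r₄ω₄e^{iθ₄}.
Eliminating the other unknown: ω₃ = r₂ω₂ sin(θ₄−θ₂) / [r₃ sin(θ₃−θ₄)].
Numerator sine = -0.47562; denominator sine = -0.98714.
Result = 0.1191·10.6·(-0.47562) / (0.3382·(-0.98714)) = +1.7986 rad/s; magnitude 1.7986 rad/s.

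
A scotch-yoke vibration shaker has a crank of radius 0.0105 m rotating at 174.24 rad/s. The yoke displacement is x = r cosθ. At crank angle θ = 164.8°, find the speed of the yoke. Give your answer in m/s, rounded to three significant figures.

0.480

ω = 174.2 rad/s
x = r cosθ ⇒ ẋ = −rω sinθ.
|v| = rω|sinθ| = 0.0105·174.2·|sin 164.8°| = 0.47968 m/s.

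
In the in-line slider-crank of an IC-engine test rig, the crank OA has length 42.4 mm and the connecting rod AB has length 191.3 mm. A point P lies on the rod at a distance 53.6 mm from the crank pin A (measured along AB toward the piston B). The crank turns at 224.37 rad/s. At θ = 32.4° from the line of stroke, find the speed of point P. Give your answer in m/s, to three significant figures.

7.89

ω = 224.4 rad/s.  Crank-pin speed |V_A| = rω = 9.5133 m/s, perpendicular to OA.
Rod angle: sinφ = −(r/L) sinθ ⇒ φ = -6.821°; ω_rod = −rω cosθ/√(L²−r²sin²θ) = -42.287 rad/s.
V_P = V_A + ω_rod × AP, with AP = 0.0536 m along the rod.
Components: V_Px = −rω sinθ − a·ω_rod·sinφ = -5.3667 m/s;  V_Py = rω cosθ + a·ω_rod·cosφ = +5.7818 m/s.
|V_P| = √(V_Px² + V_Py²) = 7.8886 m/s.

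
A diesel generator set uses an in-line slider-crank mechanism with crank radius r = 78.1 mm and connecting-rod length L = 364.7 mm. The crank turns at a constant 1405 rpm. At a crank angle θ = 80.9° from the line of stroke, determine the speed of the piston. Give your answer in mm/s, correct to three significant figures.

ω = 2π·1405/60 = 147.1 rad/s
For an in-line slider-crank, x = r cosθ + √(L² − r² sin²θ), so v = −rω sinθ·[1 + r cosθ/√(L² − r² sin²θ)].
With r = 0.0781 m, L = 0.3647 m, θ = 80.9°: √(L² − r² sin²θ) = 0.35645 m.
v = −0.0781·147.1·0.98741·[1 + 0.0781·0.15816/0.35645] = -11.74 m/s.
|v| = 11.74 m/s = 11740 mm/s.

11700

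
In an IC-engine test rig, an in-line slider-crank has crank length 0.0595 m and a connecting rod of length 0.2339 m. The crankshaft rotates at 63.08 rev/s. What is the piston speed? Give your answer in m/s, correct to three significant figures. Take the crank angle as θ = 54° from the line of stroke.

ω = 2π·63.1 = 396.3 rad/s
For an in-line slider-crank, x = r cosθ + √(L² − r² sin²θ), so v = −rω sinθ·[1 + r cosθ/√(L² − r² sin²θ)].
With r = 0.0595 m, L = 0.2339 m, θ = 54°: √(L² − r² sin²θ) = 0.22889 m.
v = −0.0595·396.3·0.80902·[1 + 0.0595·0.58779/0.22889] = -21.994 m/s.
|v| = 21.994 m/s.

22.0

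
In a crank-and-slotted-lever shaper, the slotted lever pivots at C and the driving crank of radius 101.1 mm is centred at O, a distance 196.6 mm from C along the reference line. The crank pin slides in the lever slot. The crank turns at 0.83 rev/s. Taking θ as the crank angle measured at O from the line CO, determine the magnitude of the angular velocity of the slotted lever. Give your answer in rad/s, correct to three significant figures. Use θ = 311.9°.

ω = 5.215 rad/s (from 0.83 rev/s).
Crank pin A relative to C: A = (d + r cosθ, r sinθ); lever angle φ = atan2(r sinθ, d + r cosθ).
Differentiating tanφ: φ̇ = rω(d cosθ + r)/(d² + r² + 2dr cosθ).
d² + r² + 2dr cosθ = |CA|² = 0.0754208 m²;  d cosθ + r = +0.2324 m.
|ω_lever| = |0.1011·5.215·+0.2324| / 0.0754208 = 1.6246 rad/s.

1.62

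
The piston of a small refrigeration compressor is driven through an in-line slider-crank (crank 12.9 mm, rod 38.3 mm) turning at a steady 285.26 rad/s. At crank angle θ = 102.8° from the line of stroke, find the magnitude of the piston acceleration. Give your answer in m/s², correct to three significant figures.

ω = 285.3 rad/s
x(θ) = r cosθ + √(L² − r² sin²θ); with ω constant, a = ω²·d²x/dθ².
d²x/dθ² = −r cosθ − r²(cos2θ)/√u − r⁴ sin²2θ/(4u^{3/2}),  u = L² − r² sin²θ = 0.00130865 m².
Substituting r = 0.0129 m, L = 0.0383 m, θ = 102.8°: d²x/dθ² = +0.0069792 m.
a = ω²·d²x/dθ² = (285.3)²·(+0.0069792) = +567.92 m/s²;  |a| = 567.92 m/s².

568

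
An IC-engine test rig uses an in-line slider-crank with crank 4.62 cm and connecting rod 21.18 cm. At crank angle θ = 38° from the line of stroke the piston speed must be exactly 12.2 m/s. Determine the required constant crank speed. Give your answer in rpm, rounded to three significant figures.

For an in-line slider-crank, |v_piston| = rω|sinθ|·[1 + r cosθ/√(L² − r² sin²θ)].
With r = 0.0462 m, L = 0.2118 m, θ = 38°: the bracketed kinematic factor |dx/dθ| = 0.033377 m.
ω = v/|dx/dθ| = 12.2/0.033377 = 365.52 rad/s.
N = 60ω/(2π) = 3490.4 rpm.

3490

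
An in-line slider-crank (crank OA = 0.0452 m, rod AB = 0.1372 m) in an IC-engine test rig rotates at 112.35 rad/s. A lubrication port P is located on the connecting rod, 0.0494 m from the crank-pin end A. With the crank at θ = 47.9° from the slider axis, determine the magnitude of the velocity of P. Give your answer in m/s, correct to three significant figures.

4.62

ω = 112.3 rad/s.  Crank-pin speed |V_A| = rω = 5.0782 m/s, perpendicular to OA.
Rod angle: sinφ = −(r/L) sinθ ⇒ φ = -14.149°; ω_rod = −rω cosθ/√(L²−r²sin²θ) = -25.591 rad/s.
V_P = V_A + ω_rod × AP, with AP = 0.0494 m along the rod.
Components: V_Px = −rω sinθ − a·ω_rod·sinφ = -4.0769 m/s;  V_Py = rω cosθ + a·ω_rod·cosφ = +2.1787 m/s.
|V_P| = √(V_Px² + V_Py²) = 4.6226 m/s.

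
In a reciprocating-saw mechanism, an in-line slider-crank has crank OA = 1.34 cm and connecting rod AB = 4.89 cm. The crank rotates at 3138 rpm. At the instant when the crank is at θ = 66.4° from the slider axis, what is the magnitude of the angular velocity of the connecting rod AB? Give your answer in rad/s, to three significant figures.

37.2

ω = 328.6 rad/s (converted from 3138 rpm).
The rod makes angle φ with the slider axis where L sinφ = r sinθ; differentiating, L cosφ·φ̇ = r ω cosθ.
L cosφ = √(L² − r² sin²θ) = 0.047333 m.
|ω_rod| = r ω |cosθ| / √(L² − r² sin²θ) = 0.0134·328.6·0.40035/0.047333 = 37.244 rad/s.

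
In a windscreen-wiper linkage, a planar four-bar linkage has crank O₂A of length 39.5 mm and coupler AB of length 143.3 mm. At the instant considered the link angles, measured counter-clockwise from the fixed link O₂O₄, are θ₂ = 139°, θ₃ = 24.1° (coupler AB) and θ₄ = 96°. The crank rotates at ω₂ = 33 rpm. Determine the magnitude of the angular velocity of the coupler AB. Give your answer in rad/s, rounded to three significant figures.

0.683

ω₂ = 3.456 rad/s (from 33 rpm).
Differentiating the loop-closure r₂e^{iθ₂}+r₃e^{iθ₃}=r₁+r₄e^{iθ₄} gives r₂ω₂e^{iθ₂}+r₃ω₃e^{iθ₃}=r₄ω₄e^{iθ₄}.
Eliminating the other unknown: ω₃ = r₂ω₂ sin(θ₄−θ₂) / [r₃ sin(θ₃−θ₄)].
Numerator sine = -0.68200; denominator sine = -0.95052.
Result = 0.0395·3.456·(-0.68200) / (0.1433·(-0.95052)) = +0.68347 rad/s; magnitude 0.68347 rad/s.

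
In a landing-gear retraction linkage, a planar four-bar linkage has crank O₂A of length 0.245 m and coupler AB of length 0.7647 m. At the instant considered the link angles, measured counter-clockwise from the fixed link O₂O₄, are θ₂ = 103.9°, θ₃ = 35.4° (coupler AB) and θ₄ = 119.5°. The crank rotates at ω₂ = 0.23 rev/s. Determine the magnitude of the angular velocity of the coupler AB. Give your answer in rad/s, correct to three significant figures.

0.125

ω₂ = 1.445 rad/s (from 0.23 rev/s).
Differentiating the loop-closure r₂e^{iθ₂}+r₃e^{iθ₃}=r₁+r₄e^{iθ₄} gives r₂ω₂e^{iθ₂}+r₃ω₃e^{iθ₃}=r₄ω₄e^{iθ₄}.
Eliminating the other unknown: ω₃ = r₂ω₂ sin(θ₄−θ₂) / [r₃ sin(θ₃−θ₄)].
Numerator sine = +0.26892; denominator sine = -0.99470.
Result = 0.245·1.445·(+0.26892) / (0.7647·(-0.99470)) = -0.12517 rad/s; magnitude 0.12517 rad/s.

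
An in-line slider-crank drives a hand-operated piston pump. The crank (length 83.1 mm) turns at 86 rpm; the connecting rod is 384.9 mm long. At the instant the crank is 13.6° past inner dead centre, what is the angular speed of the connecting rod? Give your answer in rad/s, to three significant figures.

1.89

ω = 9.006 rad/s (converted from 86 rpm).
The rod makes angle φ with the slider axis where L sinφ = r sinθ; differentiating, L cosφ·φ̇ = r ω cosθ.
L cosφ = √(L² − r² sin²θ) = 0.3844 m.
|ω_rod| = r ω |cosθ| / √(L² − r² sin²θ) = 0.0831·9.006·0.97196/0.3844 = 1.8923 rad/s.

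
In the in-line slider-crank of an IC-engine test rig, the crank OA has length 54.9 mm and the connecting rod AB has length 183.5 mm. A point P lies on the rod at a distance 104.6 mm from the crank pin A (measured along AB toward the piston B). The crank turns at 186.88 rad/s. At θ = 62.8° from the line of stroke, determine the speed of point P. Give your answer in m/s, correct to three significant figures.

ω = 186.9 rad/s.  Crank-pin speed |V_A| = rω = 10.26 m/s, perpendicular to OA.
Rod angle: sinφ = −(r/L) sinθ ⇒ φ = -15.432°; ω_rod = −rω cosθ/√(L²−r²sin²θ) = -26.513 rad/s.
V_P = V_A + ω_rod × AP, with AP = 0.1046 m along the rod.
Components: V_Px = −rω sinθ − a·ω_rod·sinφ = -9.8631 m/s;  V_Py = rω cosθ + a·ω_rod·cosφ = +2.0164 m/s.
|V_P| = √(V_Px² + V_Py²) = 10.067 m/s.

10.1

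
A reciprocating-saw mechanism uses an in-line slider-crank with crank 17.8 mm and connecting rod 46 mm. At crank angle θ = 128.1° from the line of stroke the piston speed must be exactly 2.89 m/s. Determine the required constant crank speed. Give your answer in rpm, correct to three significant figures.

2630

For an in-line slider-crank, |v_piston| = rω|sinθ|·[1 + r cosθ/√(L² − r² sin²θ)].
With r = 0.0178 m, L = 0.046 m, θ = 128.1°: the bracketed kinematic factor |dx/dθ| = 0.010496 m.
ω = v/|dx/dθ| = 2.89/0.010496 = 275.34 rad/s.
N = 60ω/(2π) = 2629.3 rpm.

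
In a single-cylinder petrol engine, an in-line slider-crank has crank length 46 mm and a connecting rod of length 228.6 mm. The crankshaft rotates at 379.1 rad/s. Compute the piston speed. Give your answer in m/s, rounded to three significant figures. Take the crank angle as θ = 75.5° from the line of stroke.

17.8

ω = 379.1 rad/s
For an in-line slider-crank, x = r cosθ + √(L² − r² sin²θ), so v = −rω sinθ·[1 + r cosθ/√(L² − r² sin²θ)].
With r = 0.046 m, L = 0.2286 m, θ = 75.5°: √(L² − r² sin²θ) = 0.22422 m.
v = −0.046·379.1·0.96815·[1 + 0.046·0.25038/0.22422] = -17.75 m/s.
|v| = 17.75 m/s.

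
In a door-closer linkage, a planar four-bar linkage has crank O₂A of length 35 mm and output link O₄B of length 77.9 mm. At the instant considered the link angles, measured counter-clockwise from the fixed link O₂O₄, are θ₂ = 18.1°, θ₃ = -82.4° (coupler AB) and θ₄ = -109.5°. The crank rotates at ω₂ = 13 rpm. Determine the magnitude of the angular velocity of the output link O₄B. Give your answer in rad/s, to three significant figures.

ω₂ = 1.361 rad/s (from 13 rpm).
Differentiating the loop-closure r₂e^{iθ₂}+r₃e^{iθ₃}=r₁+r₄e^{iθ₄} gives r₂ω₂e^{iθ₂}+r₃ω₃e^{iθ₃}=r₄ω₄e^{iθ₄}.
Eliminating the other unknown: ω₄ = r₂ω₂ sin(θ₂−θ₃) / [r₄ sin(θ₄−θ₃)].
Numerator sine = +0.98325; denominator sine = -0.45554.
Result = 0.035·1.361·(+0.98325) / (0.0779·(-0.45554)) = -1.3202 rad/s; magnitude 1.3202 rad/s.

1.32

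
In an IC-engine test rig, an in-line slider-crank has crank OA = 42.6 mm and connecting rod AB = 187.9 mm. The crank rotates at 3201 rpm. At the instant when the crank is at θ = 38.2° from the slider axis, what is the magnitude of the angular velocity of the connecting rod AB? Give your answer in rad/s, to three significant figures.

ω = 335.2 rad/s (converted from 3201 rpm).
The rod makes angle φ with the slider axis where L sinφ = r sinθ; differentiating, L cosφ·φ̇ = r ω cosθ.
L cosφ = √(L² − r² sin²θ) = 0.18604 m.
|ω_rod| = r ω |cosθ| / √(L² − r² sin²θ) = 0.0426·335.2·0.78586/0.18604 = 60.319 rad/s.

60.3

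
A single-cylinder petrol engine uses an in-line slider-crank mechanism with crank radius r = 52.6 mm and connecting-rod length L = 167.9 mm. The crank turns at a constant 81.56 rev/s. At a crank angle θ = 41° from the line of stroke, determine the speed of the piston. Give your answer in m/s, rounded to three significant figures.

ω = 2π·81.6 = 512.5 rad/s
For an in-line slider-crank, x = r cosθ + √(L² − r² sin²θ), so v = −rω sinθ·[1 + r cosθ/√(L² − r² sin²θ)].
With r = 0.0526 m, L = 0.1679 m, θ = 41°: √(L² − r² sin²θ) = 0.16432 m.
v = −0.0526·512.5·0.65606·[1 + 0.0526·0.75471/0.16432] = -21.957 m/s.
|v| = 21.957 m/s.

22.0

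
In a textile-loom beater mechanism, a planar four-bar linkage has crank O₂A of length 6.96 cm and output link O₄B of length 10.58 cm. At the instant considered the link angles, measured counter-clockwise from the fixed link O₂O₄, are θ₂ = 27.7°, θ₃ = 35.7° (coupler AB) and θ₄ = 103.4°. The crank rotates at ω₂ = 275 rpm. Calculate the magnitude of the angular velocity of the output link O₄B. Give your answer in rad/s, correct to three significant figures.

2.85

ω₂ = 28.8 rad/s (from 275 rpm).
Differentiating the loop-closure r₂e^{iθ₂}+r₃e^{iθ₃}=r₁+r₄e^{iθ₄} gives r₂ω₂e^{iθ₂}+r₃ω₃e^{iθ₃}=r₄ω₄e^{iθ₄}.
Eliminating the other unknown: ω₄ = r₂ω₂ sin(θ₂−θ₃) / [r₄ sin(θ₄−θ₃)].
Numerator sine = -0.13917; denominator sine = +0.92521.
Result = 0.0696·28.8·(-0.13917) / (0.1058·(+0.92521)) = -2.8497 rad/s; magnitude 2.8497 rad/s.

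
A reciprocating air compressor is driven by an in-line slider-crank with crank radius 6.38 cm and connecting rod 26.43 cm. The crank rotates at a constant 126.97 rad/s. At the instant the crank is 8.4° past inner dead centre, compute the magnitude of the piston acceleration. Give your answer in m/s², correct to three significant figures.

1260

ω = 127 rad/s
x(θ) = r cosθ + √(L² − r² sin²θ); with ω constant, a = ω²·d²x/dθ².
d²x/dθ² = −r cosθ − r²(cos2θ)/√u − r⁴ sin²2θ/(4u^{3/2}),  u = L² − r² sin²θ = 0.0697676 m².
Substituting r = 0.0638 m, L = 0.2643 m, θ = 8.4°: d²x/dθ² = -0.077887 m.
a = ω²·d²x/dθ² = (127)²·(-0.077887) = -1255.6 m/s²;  |a| = 1255.6 m/s².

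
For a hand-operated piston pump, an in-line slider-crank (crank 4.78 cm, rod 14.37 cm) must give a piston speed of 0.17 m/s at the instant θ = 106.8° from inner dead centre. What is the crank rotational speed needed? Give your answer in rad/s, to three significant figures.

4.13

For an in-line slider-crank, |v_piston| = rω|sinθ|·[1 + r cosθ/√(L² − r² sin²θ)].
With r = 0.0478 m, L = 0.1437 m, θ = 106.8°: the bracketed kinematic factor |dx/dθ| = 0.041119 m.
ω = v/|dx/dθ| = 0.17/0.041119 = 4.1344 rad/s.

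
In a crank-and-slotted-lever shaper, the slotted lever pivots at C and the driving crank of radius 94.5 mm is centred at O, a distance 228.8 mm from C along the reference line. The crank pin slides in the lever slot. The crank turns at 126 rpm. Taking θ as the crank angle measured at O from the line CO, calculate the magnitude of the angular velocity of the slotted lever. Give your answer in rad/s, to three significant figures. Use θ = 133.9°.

2.56

ω = 13.19 rad/s (from 126 rpm).
Crank pin A relative to C: A = (d + r cosθ, r sinθ); lever angle φ = atan2(r sinθ, d + r cosθ).
Differentiating tanφ: φ̇ = rω(d cosθ + r)/(d² + r² + 2dr cosθ).
d² + r² + 2dr cosθ = |CA|² = 0.0312948 m²;  d cosθ + r = -0.06415 m.
|ω_lever| = |0.0945·13.19·-0.06415| / 0.0312948 = 2.556 rad/s.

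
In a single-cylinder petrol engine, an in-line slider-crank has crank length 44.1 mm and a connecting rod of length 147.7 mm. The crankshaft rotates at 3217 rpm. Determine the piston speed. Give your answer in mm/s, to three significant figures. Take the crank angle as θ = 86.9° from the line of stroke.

15100

ω = 2π·3217/60 = 336.9 rad/s
For an in-line slider-crank, x = r cosθ + √(L² − r² sin²θ), so v = −rω sinθ·[1 + r cosθ/√(L² − r² sin²θ)].
With r = 0.0441 m, L = 0.1477 m, θ = 86.9°: √(L² − r² sin²θ) = 0.14098 m.
v = −0.0441·336.9·0.99854·[1 + 0.0441·0.05408/0.14098] = -15.086 m/s.
|v| = 15.086 m/s = 15086 mm/s.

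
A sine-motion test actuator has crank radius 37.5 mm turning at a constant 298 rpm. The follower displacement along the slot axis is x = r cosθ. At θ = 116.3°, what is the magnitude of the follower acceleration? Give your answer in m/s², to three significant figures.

ω = 31.21 rad/s (from 298 rpm).
x = r cosθ ⇒ ẍ = −rω² cosθ (ω constant).
|a| = rω²|cosθ| = 0.0375·(31.21)²·|cos 116.3°| = 16.181 m/s².

16.2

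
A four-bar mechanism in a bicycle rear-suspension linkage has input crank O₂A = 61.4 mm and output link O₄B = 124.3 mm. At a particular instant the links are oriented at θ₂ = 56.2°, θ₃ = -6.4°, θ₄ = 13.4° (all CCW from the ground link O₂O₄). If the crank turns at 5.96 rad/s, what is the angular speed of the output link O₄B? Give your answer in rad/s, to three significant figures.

7.72

ω₂ = 5.96 rad/s
Differentiating the loop-closure r₂e^{iθ₂}+r₃e^{iθ₃}=r₁+r₄e^{iθ₄} gives r₂ω₂e^{iθ₂}+r₃ω₃e^{iθ₃}=r₄ω₄e^{iθ₄}.
Eliminating the other unknown: ω₄ = r₂ω₂ sin(θ₂−θ₃) / [r₄ sin(θ₄−θ₃)].
Numerator sine = +0.88782; denominator sine = +0.33874.
Result = 0.0614·5.96·(+0.88782) / (0.1243·(+0.33874)) = +7.7162 rad/s; magnitude 7.7162 rad/s.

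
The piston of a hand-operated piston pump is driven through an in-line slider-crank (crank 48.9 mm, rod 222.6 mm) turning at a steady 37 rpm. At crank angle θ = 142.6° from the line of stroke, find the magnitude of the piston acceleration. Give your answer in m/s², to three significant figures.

ω = 2π·37/60 = 3.875 rad/s
x(θ) = r cosθ + √(L² − r² sin²θ); with ω constant, a = ω²·d²x/dθ².
d²x/dθ² = −r cosθ − r²(cos2θ)/√u − r⁴ sin²2θ/(4u^{3/2}),  u = L² − r² sin²θ = 0.0486686 m².
Substituting r = 0.0489 m, L = 0.2226 m, θ = 142.6°: d²x/dθ² = +0.035881 m.
a = ω²·d²x/dθ² = (3.875)²·(+0.035881) = +0.53867 m/s²;  |a| = 0.53867 m/s².

0.539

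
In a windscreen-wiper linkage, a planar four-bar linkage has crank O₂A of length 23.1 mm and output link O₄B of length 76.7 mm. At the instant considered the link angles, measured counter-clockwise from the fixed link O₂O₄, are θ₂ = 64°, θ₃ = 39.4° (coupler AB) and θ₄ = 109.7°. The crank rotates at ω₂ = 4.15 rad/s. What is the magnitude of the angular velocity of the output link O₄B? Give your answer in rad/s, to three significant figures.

0.553

ω₂ = 4.15 rad/s
Differentiating the loop-closure r₂e^{iθ₂}+r₃e^{iθ₃}=r₁+r₄e^{iθ₄} gives r₂ω₂e^{iθ₂}+r₃ω₃e^{iθ₃}=r₄ω₄e^{iθ₄}.
Eliminating the other unknown: ω₄ = r₂ω₂ sin(θ₂−θ₃) / [r₄ sin(θ₄−θ₃)].
Numerator sine = +0.41628; denominator sine = +0.94147.
Result = 0.0231·4.15·(+0.41628) / (0.0767·(+0.94147)) = +0.55264 rad/s; magnitude 0.55264 rad/s.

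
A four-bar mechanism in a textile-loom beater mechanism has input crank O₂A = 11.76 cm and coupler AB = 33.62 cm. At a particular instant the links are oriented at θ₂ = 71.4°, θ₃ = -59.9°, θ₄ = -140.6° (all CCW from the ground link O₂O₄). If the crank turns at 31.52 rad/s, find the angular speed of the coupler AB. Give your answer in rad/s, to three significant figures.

5.92

ω₂ = 31.52 rad/s
Differentiating the loop-closure r₂e^{iθ₂}+r₃e^{iθ₃}=r₁+r₄e^{iθ₄} gives r₂ω₂e^{iθ₂}+r₃ω₃e^{iθ₃}=r₄ω₄e^{iθ₄}.
Eliminating the other unknown: ω₃ = r₂ω₂ sin(θ₄−θ₂) / [r₃ sin(θ₃−θ₄)].
Numerator sine = +0.52992; denominator sine = +0.98686.
Result = 0.1176·31.52·(+0.52992) / (0.3362·(+0.98686)) = +5.9204 rad/s; magnitude 5.9204 rad/s.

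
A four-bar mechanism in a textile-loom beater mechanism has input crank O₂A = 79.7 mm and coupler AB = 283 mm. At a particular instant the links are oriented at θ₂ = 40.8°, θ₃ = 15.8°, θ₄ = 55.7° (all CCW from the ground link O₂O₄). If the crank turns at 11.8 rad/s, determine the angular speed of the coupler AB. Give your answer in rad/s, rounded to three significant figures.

ω₂ = 11.8 rad/s
Differentiating the loop-closure r₂e^{iθ₂}+r₃e^{iθ₃}=r₁+r₄e^{iθ₄} gives r₂ω₂e^{iθ₂}+r₃ω₃e^{iθ₃}=r₄ω₄e^{iθ₄}.
Eliminating the other unknown: ω₃ = r₂ω₂ sin(θ₄−θ₂) / [r₃ sin(θ₃−θ₄)].
Numerator sine = +0.25713; denominator sine = -0.64145.
Result = 0.0797·11.8·(+0.25713) / (0.283·(-0.64145)) = -1.3321 rad/s; magnitude 1.3321 rad/s.

1.33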